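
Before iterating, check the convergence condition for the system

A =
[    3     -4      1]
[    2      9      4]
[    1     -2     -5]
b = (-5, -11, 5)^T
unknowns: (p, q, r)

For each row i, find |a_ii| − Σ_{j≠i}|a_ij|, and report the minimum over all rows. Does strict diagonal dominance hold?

row 1: |3| − (4+1) = -2
row 2: |9| − (2+4) = 3
row 3: |-5| − (1+2) = 2
minimum over rows = -2 → not strictly diagonally dominant

-2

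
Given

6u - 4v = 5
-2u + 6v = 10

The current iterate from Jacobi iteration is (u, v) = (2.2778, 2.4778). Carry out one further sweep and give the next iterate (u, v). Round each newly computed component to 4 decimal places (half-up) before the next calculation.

(2.4852, 2.4259)

One sweep:
  u = (5 - (-4)·2.4778) / (6) = 2.4852
  v = (10 - (-2)·2.2778) / (6) = 2.4259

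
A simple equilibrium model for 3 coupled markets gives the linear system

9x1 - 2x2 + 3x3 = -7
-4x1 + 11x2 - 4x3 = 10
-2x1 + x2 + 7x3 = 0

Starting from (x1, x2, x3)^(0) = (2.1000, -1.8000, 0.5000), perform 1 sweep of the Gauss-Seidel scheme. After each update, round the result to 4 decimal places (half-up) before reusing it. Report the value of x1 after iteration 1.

Iteration 1:
  x1 = (-7 - (-2)·-1.8000 - (3)·0.5000) / (9) = -1.3444
  x2 = (10 - (-4)·-1.3444 - (-4)·0.5000) / (11) = 0.6020
  x3 = (0 - (-2)·-1.3444 - (1)·0.6020) / (7) = -0.4701

-1.3444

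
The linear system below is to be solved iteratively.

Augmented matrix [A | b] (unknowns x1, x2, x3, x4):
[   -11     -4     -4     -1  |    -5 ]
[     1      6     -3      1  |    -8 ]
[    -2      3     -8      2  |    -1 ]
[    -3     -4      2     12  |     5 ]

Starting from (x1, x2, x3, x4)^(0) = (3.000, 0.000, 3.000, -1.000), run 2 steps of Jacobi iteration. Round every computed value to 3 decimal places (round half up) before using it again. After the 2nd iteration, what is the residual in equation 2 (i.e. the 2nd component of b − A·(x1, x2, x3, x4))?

Iteration 1:
  x1 = (-5 - (-4)·0.000 - (-4)·3.000 - (-1)·-1.000) / (-11) = -0.545
  x2 = (-8 - (1)·3.000 - (-3)·3.000 - (1)·-1.000) / (6) = -0.167
  x3 = (-1 - (-2)·3.000 - (3)·0.000 - (2)·-1.000) / (-8) = -0.875
  x4 = (5 - (-3)·3.000 - (-4)·0.000 - (2)·3.000) / (12) = 0.667
Iteration 2:
  x1 = (-5 - (-4)·-0.167 - (-4)·-0.875 - (-1)·0.667) / (-11) = 0.773
  x2 = (-8 - (1)·-0.545 - (-3)·-0.875 - (1)·0.667) / (6) = -1.791
  x3 = (-1 - (-2)·-0.545 - (3)·-0.167 - (2)·0.667) / (-8) = 0.365
  x4 = (5 - (-3)·-0.545 - (-4)·-0.167 - (2)·-0.875) / (12) = 0.371
Residual b − A·x = (-1.830, 2.697, 8.097, -5.027)

2.697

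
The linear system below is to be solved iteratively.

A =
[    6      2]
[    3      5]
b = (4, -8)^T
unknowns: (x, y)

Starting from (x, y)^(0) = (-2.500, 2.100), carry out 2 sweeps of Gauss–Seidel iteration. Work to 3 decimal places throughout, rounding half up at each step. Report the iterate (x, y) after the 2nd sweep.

(1.193, -2.316)

Iteration 1:
  x = (4 - (2)·2.100) / (6) = -0.033
  y = (-8 - (3)·-0.033) / (5) = -1.580
Iteration 2:
  x = (4 - (2)·-1.580) / (6) = 1.193
  y = (-8 - (3)·1.193) / (5) = -2.316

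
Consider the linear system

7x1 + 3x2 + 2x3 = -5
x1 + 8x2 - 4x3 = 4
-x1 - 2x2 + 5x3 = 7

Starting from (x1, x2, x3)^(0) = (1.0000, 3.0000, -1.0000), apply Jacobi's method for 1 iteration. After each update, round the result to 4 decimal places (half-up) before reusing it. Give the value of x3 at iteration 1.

Iteration 1:
  x1 = (-5 - (3)·3.0000 - (2)·-1.0000) / (7) = -1.7143
  x2 = (4 - (1)·1.0000 - (-4)·-1.0000) / (8) = -0.1250
  x3 = (7 - (-1)·1.0000 - (-2)·3.0000) / (5) = 2.8000

2.8000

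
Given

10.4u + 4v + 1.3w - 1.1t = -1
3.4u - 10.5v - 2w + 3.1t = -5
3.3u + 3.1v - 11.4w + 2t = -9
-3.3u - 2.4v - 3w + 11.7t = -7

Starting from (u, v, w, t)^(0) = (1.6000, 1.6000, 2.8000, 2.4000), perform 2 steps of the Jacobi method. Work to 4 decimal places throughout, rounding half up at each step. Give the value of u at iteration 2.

-0.7145

Iteration 1:
  u = (-1 - (4)·1.6000 - (1.3)·2.8000 - (-1.1)·2.4000) / (10.4) = -0.8077
  v = (-5 - (3.4)·1.6000 - (-2)·2.8000 - (3.1)·2.4000) / (-10.5) = 1.1695
  w = (-9 - (3.3)·1.6000 - (3.1)·1.6000 - (2)·2.4000) / (-11.4) = 2.1088
  t = (-7 - (-3.3)·1.6000 - (-2.4)·1.6000 - (-3)·2.8000) / (11.7) = 0.8991
Iteration 2:
  u = (-1 - (4)·1.1695 - (1.3)·2.1088 - (-1.1)·0.8991) / (10.4) = -0.7145
  v = (-5 - (3.4)·-0.8077 - (-2)·2.1088 - (3.1)·0.8991) / (-10.5) = 0.0784
  w = (-9 - (3.3)·-0.8077 - (3.1)·1.1695 - (2)·0.8991) / (-11.4) = 1.0314
  t = (-7 - (-3.3)·-0.8077 - (-2.4)·1.1695 - (-3)·2.1088) / (11.7) = -0.0455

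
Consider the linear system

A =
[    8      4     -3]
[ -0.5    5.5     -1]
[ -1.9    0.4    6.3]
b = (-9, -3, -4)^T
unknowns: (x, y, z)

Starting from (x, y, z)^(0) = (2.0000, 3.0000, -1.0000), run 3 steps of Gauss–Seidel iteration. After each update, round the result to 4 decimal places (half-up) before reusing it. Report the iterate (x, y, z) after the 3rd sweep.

Iteration 1:
  x = (-9 - (4)·3.0000 - (-3)·-1.0000) / (8) = -3.0000
  y = (-3 - (-0.5)·-3.0000 - (-1)·-1.0000) / (5.5) = -1.0000
  z = (-4 - (-1.9)·-3.0000 - (0.4)·-1.0000) / (6.3) = -1.4762
Iteration 2:
  x = (-9 - (4)·-1.0000 - (-3)·-1.4762) / (8) = -1.1786
  y = (-3 - (-0.5)·-1.1786 - (-1)·-1.4762) / (5.5) = -0.9210
  z = (-4 - (-1.9)·-1.1786 - (0.4)·-0.9210) / (6.3) = -0.9319
Iteration 3:
  x = (-9 - (4)·-0.9210 - (-3)·-0.9319) / (8) = -1.0140
  y = (-3 - (-0.5)·-1.0140 - (-1)·-0.9319) / (5.5) = -0.8071
  z = (-4 - (-1.9)·-1.0140 - (0.4)·-0.8071) / (6.3) = -0.8895

(-1.0140, -0.8071, -0.8895)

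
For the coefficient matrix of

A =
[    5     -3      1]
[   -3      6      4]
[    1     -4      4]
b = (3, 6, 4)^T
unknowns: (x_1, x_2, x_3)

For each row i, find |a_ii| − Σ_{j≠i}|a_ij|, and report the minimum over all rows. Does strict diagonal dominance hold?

-1

row 1: |5| − (3+1) = 1
row 2: |6| − (3+4) = -1
row 3: |4| − (1+4) = -1
minimum over rows = -1 → not strictly diagonally dominant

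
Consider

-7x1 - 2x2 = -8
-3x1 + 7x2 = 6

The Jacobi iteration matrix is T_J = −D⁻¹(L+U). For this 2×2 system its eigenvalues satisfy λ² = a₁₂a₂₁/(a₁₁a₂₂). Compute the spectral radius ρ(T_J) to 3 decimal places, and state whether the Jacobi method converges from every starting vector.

a₁₂a₂₁/(a₁₁a₂₂) = (-2)·(-3) / ((-7)·(7)) = -0.122449
ρ = √|-0.122449| = √0.122449 = 0.350
ρ < 1, so Jacobi converges

0.350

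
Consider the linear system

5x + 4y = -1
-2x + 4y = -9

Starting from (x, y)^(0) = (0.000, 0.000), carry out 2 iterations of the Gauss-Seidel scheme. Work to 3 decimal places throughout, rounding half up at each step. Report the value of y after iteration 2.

-1.410

Iteration 1:
  x = (-1 - (4)·0.000) / (5) = -0.200
  y = (-9 - (-2)·-0.200) / (4) = -2.350
Iteration 2:
  x = (-1 - (4)·-2.350) / (5) = 1.680
  y = (-9 - (-2)·1.680) / (4) = -1.410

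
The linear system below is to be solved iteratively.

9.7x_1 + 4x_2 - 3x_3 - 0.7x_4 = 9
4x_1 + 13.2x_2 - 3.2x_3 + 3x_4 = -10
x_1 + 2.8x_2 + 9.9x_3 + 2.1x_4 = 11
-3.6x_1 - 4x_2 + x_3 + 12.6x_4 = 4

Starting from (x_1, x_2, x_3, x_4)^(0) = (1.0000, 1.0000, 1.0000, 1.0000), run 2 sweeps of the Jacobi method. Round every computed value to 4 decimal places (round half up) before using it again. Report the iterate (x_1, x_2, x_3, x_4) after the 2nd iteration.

(1.5790, -1.0957, 1.1378, 0.2009)

Iteration 1:
  x_1 = (9 - (4)·1.0000 - (-3)·1.0000 - (-0.7)·1.0000) / (9.7) = 0.8969
  x_2 = (-10 - (4)·1.0000 - (-3.2)·1.0000 - (3)·1.0000) / (13.2) = -1.0455
  x_3 = (11 - (1)·1.0000 - (2.8)·1.0000 - (2.1)·1.0000) / (9.9) = 0.5152
  x_4 = (4 - (-3.6)·1.0000 - (-4)·1.0000 - (1)·1.0000) / (12.6) = 0.8413
Iteration 2:
  x_1 = (9 - (4)·-1.0455 - (-3)·0.5152 - (-0.7)·0.8413) / (9.7) = 1.5790
  x_2 = (-10 - (4)·0.8969 - (-3.2)·0.5152 - (3)·0.8413) / (13.2) = -1.0957
  x_3 = (11 - (1)·0.8969 - (2.8)·-1.0455 - (2.1)·0.8413) / (9.9) = 1.1378
  x_4 = (4 - (-3.6)·0.8969 - (-4)·-1.0455 - (1)·0.5152) / (12.6) = 0.2009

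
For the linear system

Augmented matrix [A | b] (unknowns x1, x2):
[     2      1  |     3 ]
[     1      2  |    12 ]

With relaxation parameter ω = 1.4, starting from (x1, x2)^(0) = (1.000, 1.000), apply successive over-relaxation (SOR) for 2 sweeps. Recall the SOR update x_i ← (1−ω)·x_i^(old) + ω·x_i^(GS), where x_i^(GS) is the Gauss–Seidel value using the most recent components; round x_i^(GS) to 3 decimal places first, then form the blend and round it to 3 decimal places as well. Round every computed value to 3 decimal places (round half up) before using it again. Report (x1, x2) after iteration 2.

(-3.410, 7.867)

Iteration 1:
  x1: GS value = (3 - (1)·1.000) / (2) = 1.000;  x1 ← (1−ω)·1.000 + ω·1.000 = 1.000
  x2: GS value = (12 - (1)·1.000) / (2) = 5.500;  x2 ← (1−ω)·1.000 + ω·5.500 = 7.300
Iteration 2:
  x1: GS value = (3 - (1)·7.300) / (2) = -2.150;  x1 ← (1−ω)·1.000 + ω·-2.150 = -3.410
  x2: GS value = (12 - (1)·-3.410) / (2) = 7.705;  x2 ← (1−ω)·7.300 + ω·7.705 = 7.867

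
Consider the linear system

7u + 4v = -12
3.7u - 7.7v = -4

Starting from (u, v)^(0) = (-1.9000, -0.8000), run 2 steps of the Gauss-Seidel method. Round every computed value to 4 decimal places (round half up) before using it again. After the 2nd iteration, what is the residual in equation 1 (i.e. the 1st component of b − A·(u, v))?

Iteration 1:
  u = (-12 - (4)·-0.8000) / (7) = -1.2571
  v = (-4 - (3.7)·-1.2571) / (-7.7) = -0.0846
Iteration 2:
  u = (-12 - (4)·-0.0846) / (7) = -1.6659
  v = (-4 - (3.7)·-1.6659) / (-7.7) = -0.2810
Residual b − A·x = (0.7853, 0.0001)

0.7853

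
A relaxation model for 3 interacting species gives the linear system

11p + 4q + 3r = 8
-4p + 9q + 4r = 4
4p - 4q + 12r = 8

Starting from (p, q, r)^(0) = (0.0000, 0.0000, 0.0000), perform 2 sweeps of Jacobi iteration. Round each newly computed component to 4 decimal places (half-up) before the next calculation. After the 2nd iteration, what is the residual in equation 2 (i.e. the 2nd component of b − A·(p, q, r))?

Iteration 1:
  p = (8 - (4)·0.0000 - (3)·0.0000) / (11) = 0.7273
  q = (4 - (-4)·0.0000 - (4)·0.0000) / (9) = 0.4444
  r = (8 - (4)·0.0000 - (-4)·0.0000) / (12) = 0.6667
Iteration 2:
  p = (8 - (4)·0.4444 - (3)·0.6667) / (11) = 0.3838
  q = (4 - (-4)·0.7273 - (4)·0.6667) / (9) = 0.4714
  r = (8 - (4)·0.7273 - (-4)·0.4444) / (12) = 0.5724
Residual b − A·x = (0.1754, -0.9970, 1.4816)

-0.9970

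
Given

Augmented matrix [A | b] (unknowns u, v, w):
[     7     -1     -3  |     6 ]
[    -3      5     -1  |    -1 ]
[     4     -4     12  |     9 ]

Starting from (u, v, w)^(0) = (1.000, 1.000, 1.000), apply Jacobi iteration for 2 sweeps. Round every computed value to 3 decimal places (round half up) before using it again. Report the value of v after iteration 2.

Iteration 1:
  u = (6 - (-1)·1.000 - (-3)·1.000) / (7) = 1.429
  v = (-1 - (-3)·1.000 - (-1)·1.000) / (5) = 0.600
  w = (9 - (4)·1.000 - (-4)·1.000) / (12) = 0.750
Iteration 2:
  u = (6 - (-1)·0.600 - (-3)·0.750) / (7) = 1.264
  v = (-1 - (-3)·1.429 - (-1)·0.750) / (5) = 0.807
  w = (9 - (4)·1.429 - (-4)·0.600) / (12) = 0.474

0.807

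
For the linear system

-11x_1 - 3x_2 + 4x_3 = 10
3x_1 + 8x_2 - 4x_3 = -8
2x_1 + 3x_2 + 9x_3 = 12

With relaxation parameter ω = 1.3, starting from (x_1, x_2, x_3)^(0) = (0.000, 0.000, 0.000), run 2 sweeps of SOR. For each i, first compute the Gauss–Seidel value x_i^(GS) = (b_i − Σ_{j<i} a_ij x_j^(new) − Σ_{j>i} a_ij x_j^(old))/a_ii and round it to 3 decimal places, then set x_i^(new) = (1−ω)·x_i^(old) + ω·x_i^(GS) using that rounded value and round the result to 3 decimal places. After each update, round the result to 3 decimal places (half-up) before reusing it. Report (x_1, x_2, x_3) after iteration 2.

Iteration 1:
  x_1: GS value = (10 - (-3)·0.000 - (4)·0.000) / (-11) = -0.909;  x_1 ← (1−ω)·0.000 + ω·-0.909 = -1.182
  x_2: GS value = (-8 - (3)·-1.182 - (-4)·0.000) / (8) = -0.557;  x_2 ← (1−ω)·0.000 + ω·-0.557 = -0.724
  x_3: GS value = (12 - (2)·-1.182 - (3)·-0.724) / (9) = 1.837;  x_3 ← (1−ω)·0.000 + ω·1.837 = 2.388
Iteration 2:
  x_1: GS value = (10 - (-3)·-0.724 - (4)·2.388) / (-11) = 0.157;  x_1 ← (1−ω)·-1.182 + ω·0.157 = 0.559
  x_2: GS value = (-8 - (3)·0.559 - (-4)·2.388) / (8) = -0.016;  x_2 ← (1−ω)·-0.724 + ω·-0.016 = 0.196
  x_3: GS value = (12 - (2)·0.559 - (3)·0.196) / (9) = 1.144;  x_3 ← (1−ω)·2.388 + ω·1.144 = 0.771

(0.559, 0.196, 0.771)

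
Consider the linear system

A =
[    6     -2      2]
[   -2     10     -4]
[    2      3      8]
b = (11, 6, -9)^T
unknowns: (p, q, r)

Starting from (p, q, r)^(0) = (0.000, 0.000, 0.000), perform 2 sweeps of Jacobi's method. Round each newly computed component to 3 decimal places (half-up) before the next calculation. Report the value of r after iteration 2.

Iteration 1:
  p = (11 - (-2)·0.000 - (2)·0.000) / (6) = 1.833
  q = (6 - (-2)·0.000 - (-4)·0.000) / (10) = 0.600
  r = (-9 - (2)·0.000 - (3)·0.000) / (8) = -1.125
Iteration 2:
  p = (11 - (-2)·0.600 - (2)·-1.125) / (6) = 2.408
  q = (6 - (-2)·1.833 - (-4)·-1.125) / (10) = 0.517
  r = (-9 - (2)·1.833 - (3)·0.600) / (8) = -1.808

-1.808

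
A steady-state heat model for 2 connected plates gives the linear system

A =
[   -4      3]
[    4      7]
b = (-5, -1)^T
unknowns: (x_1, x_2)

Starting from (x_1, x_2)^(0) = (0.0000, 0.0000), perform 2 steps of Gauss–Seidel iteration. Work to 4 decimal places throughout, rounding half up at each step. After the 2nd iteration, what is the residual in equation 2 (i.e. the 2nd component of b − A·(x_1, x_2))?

Iteration 1:
  x_1 = (-5 - (3)·0.0000) / (-4) = 1.2500
  x_2 = (-1 - (4)·1.2500) / (7) = -0.8571
Iteration 2:
  x_1 = (-5 - (3)·-0.8571) / (-4) = 0.6072
  x_2 = (-1 - (4)·0.6072) / (7) = -0.4898
Residual b − A·x = (-1.1018, -0.0002)

-0.0002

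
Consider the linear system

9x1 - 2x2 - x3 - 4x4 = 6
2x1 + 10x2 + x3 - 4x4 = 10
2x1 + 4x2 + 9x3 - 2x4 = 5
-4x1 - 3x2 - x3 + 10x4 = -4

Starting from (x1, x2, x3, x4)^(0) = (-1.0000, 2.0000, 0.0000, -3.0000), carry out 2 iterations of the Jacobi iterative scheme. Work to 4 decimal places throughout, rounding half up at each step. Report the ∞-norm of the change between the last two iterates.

1.3383

Iteration 1:
  x1 = (6 - (-2)·2.0000 - (-1)·0.0000 - (-4)·-3.0000) / (9) = -0.2222
  x2 = (10 - (2)·-1.0000 - (1)·0.0000 - (-4)·-3.0000) / (10) = 0.0000
  x3 = (5 - (2)·-1.0000 - (4)·2.0000 - (-2)·-3.0000) / (9) = -0.7778
  x4 = (-4 - (-4)·-1.0000 - (-3)·2.0000 - (-1)·0.0000) / (10) = -0.2000
Iteration 2:
  x1 = (6 - (-2)·0.0000 - (-1)·-0.7778 - (-4)·-0.2000) / (9) = 0.4914
  x2 = (10 - (2)·-0.2222 - (1)·-0.7778 - (-4)·-0.2000) / (10) = 1.0422
  x3 = (5 - (2)·-0.2222 - (4)·0.0000 - (-2)·-0.2000) / (9) = 0.5605
  x4 = (-4 - (-4)·-0.2222 - (-3)·0.0000 - (-1)·-0.7778) / (10) = -0.5667
Change: (0.7136, 1.0422, 1.3383, -0.3667) → max |·| = 1.3383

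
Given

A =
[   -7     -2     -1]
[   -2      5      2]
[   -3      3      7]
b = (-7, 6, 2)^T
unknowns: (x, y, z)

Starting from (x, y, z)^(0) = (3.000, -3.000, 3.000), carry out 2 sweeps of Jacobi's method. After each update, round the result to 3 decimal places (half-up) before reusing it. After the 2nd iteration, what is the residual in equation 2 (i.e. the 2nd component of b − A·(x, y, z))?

2.585

Iteration 1:
  x = (-7 - (-2)·-3.000 - (-1)·3.000) / (-7) = 1.429
  y = (6 - (-2)·3.000 - (2)·3.000) / (5) = 1.200
  z = (2 - (-3)·3.000 - (3)·-3.000) / (7) = 2.857
Iteration 2:
  x = (-7 - (-2)·1.200 - (-1)·2.857) / (-7) = 0.249
  y = (6 - (-2)·1.429 - (2)·2.857) / (5) = 0.629
  z = (2 - (-3)·1.429 - (3)·1.200) / (7) = 0.384
Residual b − A·x = (-3.615, 2.585, -1.828)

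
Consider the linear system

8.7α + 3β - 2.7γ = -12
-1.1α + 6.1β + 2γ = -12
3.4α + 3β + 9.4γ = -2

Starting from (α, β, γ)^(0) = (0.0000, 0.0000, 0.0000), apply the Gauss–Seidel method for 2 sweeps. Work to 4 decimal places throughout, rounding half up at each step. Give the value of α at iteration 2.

-0.3069

Iteration 1:
  α = (-12 - (3)·0.0000 - (-2.7)·0.0000) / (8.7) = -1.3793
  β = (-12 - (-1.1)·-1.3793 - (2)·0.0000) / (6.1) = -2.2159
  γ = (-2 - (3.4)·-1.3793 - (3)·-2.2159) / (9.4) = 0.9933
Iteration 2:
  α = (-12 - (3)·-2.2159 - (-2.7)·0.9933) / (8.7) = -0.3069
  β = (-12 - (-1.1)·-0.3069 - (2)·0.9933) / (6.1) = -2.3482
  γ = (-2 - (3.4)·-0.3069 - (3)·-2.3482) / (9.4) = 0.6477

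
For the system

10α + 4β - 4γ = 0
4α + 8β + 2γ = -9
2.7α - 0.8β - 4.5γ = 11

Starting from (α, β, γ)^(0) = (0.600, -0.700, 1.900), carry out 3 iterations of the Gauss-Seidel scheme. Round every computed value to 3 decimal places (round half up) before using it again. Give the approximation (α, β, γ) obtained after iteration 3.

Iteration 1:
  α = (0 - (4)·-0.700 - (-4)·1.900) / (10) = 1.040
  β = (-9 - (4)·1.040 - (2)·1.900) / (8) = -2.120
  γ = (11 - (2.7)·1.040 - (-0.8)·-2.120) / (-4.5) = -1.444
Iteration 2:
  α = (0 - (4)·-2.120 - (-4)·-1.444) / (10) = 0.270
  β = (-9 - (4)·0.270 - (2)·-1.444) / (8) = -0.899
  γ = (11 - (2.7)·0.270 - (-0.8)·-0.899) / (-4.5) = -2.123
Iteration 3:
  α = (0 - (4)·-0.899 - (-4)·-2.123) / (10) = -0.490
  β = (-9 - (4)·-0.490 - (2)·-2.123) / (8) = -0.349
  γ = (11 - (2.7)·-0.490 - (-0.8)·-0.349) / (-4.5) = -2.676

(-0.490, -0.349, -2.676)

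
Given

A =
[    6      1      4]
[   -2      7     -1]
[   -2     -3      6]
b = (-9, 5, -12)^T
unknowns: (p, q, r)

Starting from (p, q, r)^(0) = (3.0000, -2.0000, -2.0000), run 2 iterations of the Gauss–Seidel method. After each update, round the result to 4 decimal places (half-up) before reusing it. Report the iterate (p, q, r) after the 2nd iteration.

(-0.4418, 0.3443, -1.9751)

Iteration 1:
  p = (-9 - (1)·-2.0000 - (4)·-2.0000) / (6) = 0.1667
  q = (5 - (-2)·0.1667 - (-1)·-2.0000) / (7) = 0.4762
  r = (-12 - (-2)·0.1667 - (-3)·0.4762) / (6) = -1.7063
Iteration 2:
  p = (-9 - (1)·0.4762 - (4)·-1.7063) / (6) = -0.4418
  q = (5 - (-2)·-0.4418 - (-1)·-1.7063) / (7) = 0.3443
  r = (-12 - (-2)·-0.4418 - (-3)·0.3443) / (6) = -1.9751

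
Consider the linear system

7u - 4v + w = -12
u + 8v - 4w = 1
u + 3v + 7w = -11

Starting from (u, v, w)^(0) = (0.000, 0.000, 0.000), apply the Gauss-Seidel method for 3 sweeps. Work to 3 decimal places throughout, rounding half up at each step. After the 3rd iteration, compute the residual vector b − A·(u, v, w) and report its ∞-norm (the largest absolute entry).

0.814

Iteration 1:
  u = (-12 - (-4)·0.000 - (1)·0.000) / (7) = -1.714
  v = (1 - (1)·-1.714 - (-4)·0.000) / (8) = 0.339
  w = (-11 - (1)·-1.714 - (3)·0.339) / (7) = -1.472
Iteration 2:
  u = (-12 - (-4)·0.339 - (1)·-1.472) / (7) = -1.310
  v = (1 - (1)·-1.310 - (-4)·-1.472) / (8) = -0.447
  w = (-11 - (1)·-1.310 - (3)·-0.447) / (7) = -1.193
Iteration 3:
  u = (-12 - (-4)·-0.447 - (1)·-1.193) / (7) = -1.799
  v = (1 - (1)·-1.799 - (-4)·-1.193) / (8) = -0.247
  w = (-11 - (1)·-1.799 - (3)·-0.247) / (7) = -1.209
Residual b − A·x = (0.814, -0.061, 0.003); ∞-norm = 0.814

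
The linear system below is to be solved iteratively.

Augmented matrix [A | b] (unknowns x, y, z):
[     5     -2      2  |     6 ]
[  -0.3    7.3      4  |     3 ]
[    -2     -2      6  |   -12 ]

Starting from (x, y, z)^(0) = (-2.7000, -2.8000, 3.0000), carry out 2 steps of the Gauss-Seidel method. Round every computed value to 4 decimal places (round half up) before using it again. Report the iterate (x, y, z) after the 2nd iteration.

Iteration 1:
  x = (6 - (-2)·-2.8000 - (2)·3.0000) / (5) = -1.1200
  y = (3 - (-0.3)·-1.1200 - (4)·3.0000) / (7.3) = -1.2789
  z = (-12 - (-2)·-1.1200 - (-2)·-1.2789) / (6) = -2.7996
Iteration 2:
  x = (6 - (-2)·-1.2789 - (2)·-2.7996) / (5) = 1.8083
  y = (3 - (-0.3)·1.8083 - (4)·-2.7996) / (7.3) = 2.0193
  z = (-12 - (-2)·1.8083 - (-2)·2.0193) / (6) = -0.7241

(1.8083, 2.0193, -0.7241)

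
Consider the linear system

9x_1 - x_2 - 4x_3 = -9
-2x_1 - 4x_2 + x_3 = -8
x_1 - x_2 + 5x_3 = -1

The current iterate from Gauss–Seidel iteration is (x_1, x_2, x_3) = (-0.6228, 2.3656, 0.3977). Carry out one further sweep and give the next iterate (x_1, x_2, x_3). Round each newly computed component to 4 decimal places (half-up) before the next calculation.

One sweep:
  x_1 = (-9 - (-1)·2.3656 - (-4)·0.3977) / (9) = -0.5604
  x_2 = (-8 - (-2)·-0.5604 - (1)·0.3977) / (-4) = 2.3796
  x_3 = (-1 - (1)·-0.5604 - (-1)·2.3796) / (5) = 0.3880

(-0.5604, 2.3796, 0.3880)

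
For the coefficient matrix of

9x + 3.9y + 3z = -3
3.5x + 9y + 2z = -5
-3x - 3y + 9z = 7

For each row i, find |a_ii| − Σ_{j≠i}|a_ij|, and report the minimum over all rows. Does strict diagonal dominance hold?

2.1

row 1: |9| − (3.9+3) = 2.1
row 2: |9| − (3.5+2) = 3.5
row 3: |9| − (3+3) = 3
minimum over rows = 2.1 → strictly diagonally dominant (convergence guaranteed)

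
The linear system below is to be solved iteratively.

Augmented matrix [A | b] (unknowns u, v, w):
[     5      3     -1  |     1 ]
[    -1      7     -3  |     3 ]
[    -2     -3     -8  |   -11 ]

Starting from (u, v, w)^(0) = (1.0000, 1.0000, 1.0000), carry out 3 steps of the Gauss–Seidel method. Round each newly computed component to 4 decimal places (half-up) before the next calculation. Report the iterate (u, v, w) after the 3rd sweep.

(-0.1257, 0.8640, 1.0824)

Iteration 1:
  u = (1 - (3)·1.0000 - (-1)·1.0000) / (5) = -0.2000
  v = (3 - (-1)·-0.2000 - (-3)·1.0000) / (7) = 0.8286
  w = (-11 - (-2)·-0.2000 - (-3)·0.8286) / (-8) = 1.1143
Iteration 2:
  u = (1 - (3)·0.8286 - (-1)·1.1143) / (5) = -0.0743
  v = (3 - (-1)·-0.0743 - (-3)·1.1143) / (7) = 0.8955
  w = (-11 - (-2)·-0.0743 - (-3)·0.8955) / (-8) = 1.0578
Iteration 3:
  u = (1 - (3)·0.8955 - (-1)·1.0578) / (5) = -0.1257
  v = (3 - (-1)·-0.1257 - (-3)·1.0578) / (7) = 0.8640
  w = (-11 - (-2)·-0.1257 - (-3)·0.8640) / (-8) = 1.0824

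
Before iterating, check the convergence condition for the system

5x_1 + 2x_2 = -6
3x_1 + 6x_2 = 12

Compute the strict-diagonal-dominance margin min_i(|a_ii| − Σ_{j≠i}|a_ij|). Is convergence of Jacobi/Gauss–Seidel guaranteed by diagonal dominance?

row 1: |5| − (2) = 3
row 2: |6| − (3) = 3
minimum over rows = 3 → strictly diagonally dominant (convergence guaranteed)

3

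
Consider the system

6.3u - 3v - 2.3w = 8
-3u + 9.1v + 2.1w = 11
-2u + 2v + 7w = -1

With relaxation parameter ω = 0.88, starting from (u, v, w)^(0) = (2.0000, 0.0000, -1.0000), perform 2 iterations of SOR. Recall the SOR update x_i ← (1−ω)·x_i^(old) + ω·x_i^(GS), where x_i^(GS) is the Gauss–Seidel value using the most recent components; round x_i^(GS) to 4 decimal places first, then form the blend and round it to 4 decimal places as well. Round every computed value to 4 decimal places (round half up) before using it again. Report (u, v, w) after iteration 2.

Iteration 1:
  u: GS value = (8 - (-3)·0.0000 - (-2.3)·-1.0000) / (6.3) = 0.9048;  u ← (1−ω)·2.0000 + ω·0.9048 = 1.0362
  v: GS value = (11 - (-3)·1.0362 - (2.1)·-1.0000) / (9.1) = 1.7812;  v ← (1−ω)·0.0000 + ω·1.7812 = 1.5675
  w: GS value = (-1 - (-2)·1.0362 - (2)·1.5675) / (7) = -0.2947;  w ← (1−ω)·-1.0000 + ω·-0.2947 = -0.3793
Iteration 2:
  u: GS value = (8 - (-3)·1.5675 - (-2.3)·-0.3793) / (6.3) = 1.8778;  u ← (1−ω)·1.0362 + ω·1.8778 = 1.7768
  v: GS value = (11 - (-3)·1.7768 - (2.1)·-0.3793) / (9.1) = 1.8821;  v ← (1−ω)·1.5675 + ω·1.8821 = 1.8443
  w: GS value = (-1 - (-2)·1.7768 - (2)·1.8443) / (7) = -0.1621;  w ← (1−ω)·-0.3793 + ω·-0.1621 = -0.1882

(1.7768, 1.8443, -0.1882)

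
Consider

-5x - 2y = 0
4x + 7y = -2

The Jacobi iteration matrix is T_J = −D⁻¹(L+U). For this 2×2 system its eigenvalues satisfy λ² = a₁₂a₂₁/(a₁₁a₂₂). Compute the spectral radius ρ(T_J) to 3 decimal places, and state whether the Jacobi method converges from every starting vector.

0.478

a₁₂a₂₁/(a₁₁a₂₂) = (-2)·(4) / ((-5)·(7)) = 0.228571
ρ = √|0.228571| = √0.228571 = 0.478
ρ < 1, so Jacobi converges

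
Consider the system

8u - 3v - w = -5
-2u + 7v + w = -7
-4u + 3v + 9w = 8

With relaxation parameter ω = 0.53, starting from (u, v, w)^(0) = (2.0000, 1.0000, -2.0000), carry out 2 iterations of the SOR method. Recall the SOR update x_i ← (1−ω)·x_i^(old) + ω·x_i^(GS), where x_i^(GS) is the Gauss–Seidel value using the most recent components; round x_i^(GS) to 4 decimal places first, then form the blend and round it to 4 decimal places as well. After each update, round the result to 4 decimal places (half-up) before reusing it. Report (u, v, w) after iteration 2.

Iteration 1:
  u: GS value = (-5 - (-3)·1.0000 - (-1)·-2.0000) / (8) = -0.5000;  u ← (1−ω)·2.0000 + ω·-0.5000 = 0.6750
  v: GS value = (-7 - (-2)·0.6750 - (1)·-2.0000) / (7) = -0.5214;  v ← (1−ω)·1.0000 + ω·-0.5214 = 0.1937
  w: GS value = (8 - (-4)·0.6750 - (3)·0.1937) / (9) = 1.1243;  w ← (1−ω)·-2.0000 + ω·1.1243 = -0.3441
Iteration 2:
  u: GS value = (-5 - (-3)·0.1937 - (-1)·-0.3441) / (8) = -0.5954;  u ← (1−ω)·0.6750 + ω·-0.5954 = 0.0017
  v: GS value = (-7 - (-2)·0.0017 - (1)·-0.3441) / (7) = -0.9504;  v ← (1−ω)·0.1937 + ω·-0.9504 = -0.4127
  w: GS value = (8 - (-4)·0.0017 - (3)·-0.4127) / (9) = 1.0272;  w ← (1−ω)·-0.3441 + ω·1.0272 = 0.3827

(0.0017, -0.4127, 0.3827)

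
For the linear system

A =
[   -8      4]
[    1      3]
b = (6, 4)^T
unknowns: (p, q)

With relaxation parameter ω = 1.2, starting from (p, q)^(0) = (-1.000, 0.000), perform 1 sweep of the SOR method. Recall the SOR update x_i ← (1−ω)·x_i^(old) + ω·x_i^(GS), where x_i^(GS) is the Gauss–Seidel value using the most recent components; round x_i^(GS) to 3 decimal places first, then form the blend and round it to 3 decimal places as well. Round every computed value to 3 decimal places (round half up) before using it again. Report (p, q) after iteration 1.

(-0.700, 1.880)

Iteration 1:
  p: GS value = (6 - (4)·0.000) / (-8) = -0.750;  p ← (1−ω)·-1.000 + ω·-0.750 = -0.700
  q: GS value = (4 - (1)·-0.700) / (3) = 1.567;  q ← (1−ω)·0.000 + ω·1.567 = 1.880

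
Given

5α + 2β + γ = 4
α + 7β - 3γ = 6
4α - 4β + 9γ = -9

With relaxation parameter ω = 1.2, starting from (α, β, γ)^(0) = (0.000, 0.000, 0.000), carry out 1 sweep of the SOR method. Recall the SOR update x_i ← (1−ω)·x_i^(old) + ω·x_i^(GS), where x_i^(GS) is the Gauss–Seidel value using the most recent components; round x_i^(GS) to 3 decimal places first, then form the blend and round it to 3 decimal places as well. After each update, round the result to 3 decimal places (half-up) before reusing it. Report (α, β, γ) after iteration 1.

Iteration 1:
  α: GS value = (4 - (2)·0.000 - (1)·0.000) / (5) = 0.800;  α ← (1−ω)·0.000 + ω·0.800 = 0.960
  β: GS value = (6 - (1)·0.960 - (-3)·0.000) / (7) = 0.720;  β ← (1−ω)·0.000 + ω·0.720 = 0.864
  γ: GS value = (-9 - (4)·0.960 - (-4)·0.864) / (9) = -1.043;  γ ← (1−ω)·0.000 + ω·-1.043 = -1.252

(0.960, 0.864, -1.252)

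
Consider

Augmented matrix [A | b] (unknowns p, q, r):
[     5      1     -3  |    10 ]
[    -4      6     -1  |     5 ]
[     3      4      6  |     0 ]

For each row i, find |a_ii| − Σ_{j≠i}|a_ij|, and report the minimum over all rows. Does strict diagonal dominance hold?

row 1: |5| − (1+3) = 1
row 2: |6| − (4+1) = 1
row 3: |6| − (3+4) = -1
minimum over rows = -1 → not strictly diagonally dominant

-1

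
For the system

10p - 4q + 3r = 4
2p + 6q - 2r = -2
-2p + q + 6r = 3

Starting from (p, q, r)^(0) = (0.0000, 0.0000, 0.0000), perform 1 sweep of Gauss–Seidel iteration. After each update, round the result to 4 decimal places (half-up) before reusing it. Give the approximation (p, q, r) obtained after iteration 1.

(0.4000, -0.4667, 0.7111)

Iteration 1:
  p = (4 - (-4)·0.0000 - (3)·0.0000) / (10) = 0.4000
  q = (-2 - (2)·0.4000 - (-2)·0.0000) / (6) = -0.4667
  r = (3 - (-2)·0.4000 - (1)·-0.4667) / (6) = 0.7111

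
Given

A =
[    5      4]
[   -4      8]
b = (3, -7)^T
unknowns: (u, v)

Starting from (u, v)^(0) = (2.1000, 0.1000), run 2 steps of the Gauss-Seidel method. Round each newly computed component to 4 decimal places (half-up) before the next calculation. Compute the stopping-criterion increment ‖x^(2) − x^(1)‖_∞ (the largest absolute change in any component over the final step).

0.5720

Iteration 1:
  u = (3 - (4)·0.1000) / (5) = 0.5200
  v = (-7 - (-4)·0.5200) / (8) = -0.6150
Iteration 2:
  u = (3 - (4)·-0.6150) / (5) = 1.0920
  v = (-7 - (-4)·1.0920) / (8) = -0.3290
Change: (0.5720, 0.2860) → max |·| = 0.5720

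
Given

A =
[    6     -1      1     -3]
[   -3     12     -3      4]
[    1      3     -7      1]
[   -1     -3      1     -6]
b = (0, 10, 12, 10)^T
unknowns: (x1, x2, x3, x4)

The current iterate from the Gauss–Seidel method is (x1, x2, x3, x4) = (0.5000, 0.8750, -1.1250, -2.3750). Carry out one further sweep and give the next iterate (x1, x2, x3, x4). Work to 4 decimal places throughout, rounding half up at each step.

One sweep:
  x1 = (0 - (-1)·0.8750 - (1)·-1.1250 - (-3)·-2.3750) / (6) = -0.8542
  x2 = (10 - (-3)·-0.8542 - (-3)·-1.1250 - (4)·-2.3750) / (12) = 1.1302
  x3 = (12 - (1)·-0.8542 - (3)·1.1302 - (1)·-2.3750) / (-7) = -1.6912
  x4 = (10 - (-1)·-0.8542 - (-3)·1.1302 - (1)·-1.6912) / (-6) = -2.3713

(-0.8542, 1.1302, -1.6912, -2.3713)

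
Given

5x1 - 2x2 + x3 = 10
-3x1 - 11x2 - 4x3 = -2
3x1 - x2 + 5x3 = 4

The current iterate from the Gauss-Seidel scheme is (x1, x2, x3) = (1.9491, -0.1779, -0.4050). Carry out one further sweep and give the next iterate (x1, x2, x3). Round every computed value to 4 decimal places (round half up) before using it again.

One sweep:
  x1 = (10 - (-2)·-0.1779 - (1)·-0.4050) / (5) = 2.0098
  x2 = (-2 - (-3)·2.0098 - (-4)·-0.4050) / (-11) = -0.2190
  x3 = (4 - (3)·2.0098 - (-1)·-0.2190) / (5) = -0.4497

(2.0098, -0.2190, -0.4497)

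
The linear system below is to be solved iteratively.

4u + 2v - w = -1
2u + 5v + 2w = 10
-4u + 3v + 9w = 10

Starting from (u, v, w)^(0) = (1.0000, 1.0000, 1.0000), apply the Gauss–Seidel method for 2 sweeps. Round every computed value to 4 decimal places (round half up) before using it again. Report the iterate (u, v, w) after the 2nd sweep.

Iteration 1:
  u = (-1 - (2)·1.0000 - (-1)·1.0000) / (4) = -0.5000
  v = (10 - (2)·-0.5000 - (2)·1.0000) / (5) = 1.8000
  w = (10 - (-4)·-0.5000 - (3)·1.8000) / (9) = 0.2889
Iteration 2:
  u = (-1 - (2)·1.8000 - (-1)·0.2889) / (4) = -1.0778
  v = (10 - (2)·-1.0778 - (2)·0.2889) / (5) = 2.3156
  w = (10 - (-4)·-1.0778 - (3)·2.3156) / (9) = -0.1398

(-1.0778, 2.3156, -0.1398)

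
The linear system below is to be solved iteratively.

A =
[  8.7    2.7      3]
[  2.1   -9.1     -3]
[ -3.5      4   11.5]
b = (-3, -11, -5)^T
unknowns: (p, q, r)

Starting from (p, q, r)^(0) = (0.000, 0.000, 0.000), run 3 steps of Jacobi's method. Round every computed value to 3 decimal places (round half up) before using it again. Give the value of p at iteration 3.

-0.409

Iteration 1:
  p = (-3 - (2.7)·0.000 - (3)·0.000) / (8.7) = -0.345
  q = (-11 - (2.1)·0.000 - (-3)·0.000) / (-9.1) = 1.209
  r = (-5 - (-3.5)·0.000 - (4)·0.000) / (11.5) = -0.435
Iteration 2:
  p = (-3 - (2.7)·1.209 - (3)·-0.435) / (8.7) = -0.570
  q = (-11 - (2.1)·-0.345 - (-3)·-0.435) / (-9.1) = 1.273
  r = (-5 - (-3.5)·-0.345 - (4)·1.209) / (11.5) = -0.960
Iteration 3:
  p = (-3 - (2.7)·1.273 - (3)·-0.960) / (8.7) = -0.409
  q = (-11 - (2.1)·-0.570 - (-3)·-0.960) / (-9.1) = 1.394
  r = (-5 - (-3.5)·-0.570 - (4)·1.273) / (11.5) = -1.051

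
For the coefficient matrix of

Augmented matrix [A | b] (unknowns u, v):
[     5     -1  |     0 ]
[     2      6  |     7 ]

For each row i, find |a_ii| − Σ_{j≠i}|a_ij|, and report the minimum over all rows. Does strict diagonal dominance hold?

row 1: |5| − (1) = 4
row 2: |6| − (2) = 4
minimum over rows = 4 → strictly diagonally dominant (convergence guaranteed)

4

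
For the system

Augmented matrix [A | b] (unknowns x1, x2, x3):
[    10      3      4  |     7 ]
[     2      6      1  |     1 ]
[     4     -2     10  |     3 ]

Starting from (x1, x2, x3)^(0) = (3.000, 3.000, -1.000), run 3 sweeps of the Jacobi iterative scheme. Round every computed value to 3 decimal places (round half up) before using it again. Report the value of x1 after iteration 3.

0.620

Iteration 1:
  x1 = (7 - (3)·3.000 - (4)·-1.000) / (10) = 0.200
  x2 = (1 - (2)·3.000 - (1)·-1.000) / (6) = -0.667
  x3 = (3 - (4)·3.000 - (-2)·3.000) / (10) = -0.300
Iteration 2:
  x1 = (7 - (3)·-0.667 - (4)·-0.300) / (10) = 1.020
  x2 = (1 - (2)·0.200 - (1)·-0.300) / (6) = 0.150
  x3 = (3 - (4)·0.200 - (-2)·-0.667) / (10) = 0.087
Iteration 3:
  x1 = (7 - (3)·0.150 - (4)·0.087) / (10) = 0.620
  x2 = (1 - (2)·1.020 - (1)·0.087) / (6) = -0.188
  x3 = (3 - (4)·1.020 - (-2)·0.150) / (10) = -0.078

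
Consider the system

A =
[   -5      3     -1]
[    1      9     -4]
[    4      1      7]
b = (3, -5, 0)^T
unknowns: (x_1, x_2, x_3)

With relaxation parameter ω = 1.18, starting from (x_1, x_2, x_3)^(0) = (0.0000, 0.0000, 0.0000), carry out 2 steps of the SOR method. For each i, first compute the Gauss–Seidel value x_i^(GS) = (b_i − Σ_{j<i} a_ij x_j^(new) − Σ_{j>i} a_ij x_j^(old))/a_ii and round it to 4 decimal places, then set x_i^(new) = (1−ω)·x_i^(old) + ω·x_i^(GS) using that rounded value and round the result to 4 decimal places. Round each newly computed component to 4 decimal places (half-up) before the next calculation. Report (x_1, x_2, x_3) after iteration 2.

Iteration 1:
  x_1: GS value = (3 - (3)·0.0000 - (-1)·0.0000) / (-5) = -0.6000;  x_1 ← (1−ω)·0.0000 + ω·-0.6000 = -0.7080
  x_2: GS value = (-5 - (1)·-0.7080 - (-4)·0.0000) / (9) = -0.4769;  x_2 ← (1−ω)·0.0000 + ω·-0.4769 = -0.5627
  x_3: GS value = (0 - (4)·-0.7080 - (1)·-0.5627) / (7) = 0.4850;  x_3 ← (1−ω)·0.0000 + ω·0.4850 = 0.5723
Iteration 2:
  x_1: GS value = (3 - (3)·-0.5627 - (-1)·0.5723) / (-5) = -1.0521;  x_1 ← (1−ω)·-0.7080 + ω·-1.0521 = -1.1140
  x_2: GS value = (-5 - (1)·-1.1140 - (-4)·0.5723) / (9) = -0.1774;  x_2 ← (1−ω)·-0.5627 + ω·-0.1774 = -0.1080
  x_3: GS value = (0 - (4)·-1.1140 - (1)·-0.1080) / (7) = 0.6520;  x_3 ← (1−ω)·0.5723 + ω·0.6520 = 0.6663

(-1.1140, -0.1080, 0.6663)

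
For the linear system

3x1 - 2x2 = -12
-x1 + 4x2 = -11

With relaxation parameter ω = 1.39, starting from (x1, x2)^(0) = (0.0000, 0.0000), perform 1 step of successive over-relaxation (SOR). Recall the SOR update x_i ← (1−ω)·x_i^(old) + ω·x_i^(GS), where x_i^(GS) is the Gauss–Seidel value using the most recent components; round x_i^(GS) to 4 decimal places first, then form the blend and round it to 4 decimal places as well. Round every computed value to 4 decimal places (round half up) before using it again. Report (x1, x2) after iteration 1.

Iteration 1:
  x1: GS value = (-12 - (-2)·0.0000) / (3) = -4.0000;  x1 ← (1−ω)·0.0000 + ω·-4.0000 = -5.5600
  x2: GS value = (-11 - (-1)·-5.5600) / (4) = -4.1400;  x2 ← (1−ω)·0.0000 + ω·-4.1400 = -5.7546

(-5.5600, -5.7546)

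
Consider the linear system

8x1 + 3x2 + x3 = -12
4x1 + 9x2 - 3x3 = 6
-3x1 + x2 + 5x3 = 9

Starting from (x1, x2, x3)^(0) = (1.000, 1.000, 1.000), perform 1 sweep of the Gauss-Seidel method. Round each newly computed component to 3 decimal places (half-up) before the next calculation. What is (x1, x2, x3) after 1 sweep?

(-2.000, 1.889, 0.222)

Iteration 1:
  x1 = (-12 - (3)·1.000 - (1)·1.000) / (8) = -2.000
  x2 = (6 - (4)·-2.000 - (-3)·1.000) / (9) = 1.889
  x3 = (9 - (-3)·-2.000 - (1)·1.889) / (5) = 0.222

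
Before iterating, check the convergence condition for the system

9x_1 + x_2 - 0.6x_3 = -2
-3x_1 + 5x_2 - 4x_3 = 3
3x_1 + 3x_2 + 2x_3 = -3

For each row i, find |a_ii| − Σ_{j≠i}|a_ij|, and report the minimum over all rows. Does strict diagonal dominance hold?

-4

row 1: |9| − (1+0.6) = 7.4
row 2: |5| − (3+4) = -2
row 3: |2| − (3+3) = -4
minimum over rows = -4 → not strictly diagonally dominant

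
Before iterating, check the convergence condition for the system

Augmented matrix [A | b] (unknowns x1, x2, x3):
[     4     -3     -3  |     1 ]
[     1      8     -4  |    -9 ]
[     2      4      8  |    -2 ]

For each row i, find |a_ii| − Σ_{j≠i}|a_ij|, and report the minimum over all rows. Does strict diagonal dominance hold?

row 1: |4| − (3+3) = -2
row 2: |8| − (1+4) = 3
row 3: |8| − (2+4) = 2
minimum over rows = -2 → not strictly diagonally dominant

-2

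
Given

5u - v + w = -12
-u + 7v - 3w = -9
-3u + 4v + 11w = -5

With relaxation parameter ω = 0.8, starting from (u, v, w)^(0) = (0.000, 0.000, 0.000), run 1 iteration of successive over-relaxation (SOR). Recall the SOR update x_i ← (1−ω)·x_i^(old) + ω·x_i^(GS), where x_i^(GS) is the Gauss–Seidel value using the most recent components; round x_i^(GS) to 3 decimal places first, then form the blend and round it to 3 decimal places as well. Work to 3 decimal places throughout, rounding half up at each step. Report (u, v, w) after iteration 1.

Iteration 1:
  u: GS value = (-12 - (-1)·0.000 - (1)·0.000) / (5) = -2.400;  u ← (1−ω)·0.000 + ω·-2.400 = -1.920
  v: GS value = (-9 - (-1)·-1.920 - (-3)·0.000) / (7) = -1.560;  v ← (1−ω)·0.000 + ω·-1.560 = -1.248
  w: GS value = (-5 - (-3)·-1.920 - (4)·-1.248) / (11) = -0.524;  w ← (1−ω)·0.000 + ω·-0.524 = -0.419

(-1.920, -1.248, -0.419)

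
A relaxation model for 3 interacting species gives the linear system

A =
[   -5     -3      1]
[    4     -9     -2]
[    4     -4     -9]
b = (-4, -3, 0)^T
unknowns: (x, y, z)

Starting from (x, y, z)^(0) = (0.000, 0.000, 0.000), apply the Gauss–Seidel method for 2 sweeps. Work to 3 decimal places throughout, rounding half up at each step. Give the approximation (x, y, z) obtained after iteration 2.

(0.396, 0.498, -0.045)

Iteration 1:
  x = (-4 - (-3)·0.000 - (1)·0.000) / (-5) = 0.800
  y = (-3 - (4)·0.800 - (-2)·0.000) / (-9) = 0.689
  z = (0 - (4)·0.800 - (-4)·0.689) / (-9) = 0.049
Iteration 2:
  x = (-4 - (-3)·0.689 - (1)·0.049) / (-5) = 0.396
  y = (-3 - (4)·0.396 - (-2)·0.049) / (-9) = 0.498
  z = (0 - (4)·0.396 - (-4)·0.498) / (-9) = -0.045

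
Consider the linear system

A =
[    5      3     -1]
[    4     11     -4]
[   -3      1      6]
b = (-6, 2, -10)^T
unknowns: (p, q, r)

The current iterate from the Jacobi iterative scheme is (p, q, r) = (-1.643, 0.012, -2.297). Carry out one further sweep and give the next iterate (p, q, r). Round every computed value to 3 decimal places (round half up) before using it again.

One sweep:
  p = (-6 - (3)·0.012 - (-1)·-2.297) / (5) = -1.667
  q = (2 - (4)·-1.643 - (-4)·-2.297) / (11) = -0.056
  r = (-10 - (-3)·-1.643 - (1)·0.012) / (6) = -2.490

(-1.667, -0.056, -2.490)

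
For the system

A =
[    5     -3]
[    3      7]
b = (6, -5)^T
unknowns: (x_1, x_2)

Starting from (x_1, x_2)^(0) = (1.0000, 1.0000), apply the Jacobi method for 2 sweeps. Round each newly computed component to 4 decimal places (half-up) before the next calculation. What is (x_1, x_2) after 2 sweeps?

Iteration 1:
  x_1 = (6 - (-3)·1.0000) / (5) = 1.8000
  x_2 = (-5 - (3)·1.0000) / (7) = -1.1429
Iteration 2:
  x_1 = (6 - (-3)·-1.1429) / (5) = 0.5143
  x_2 = (-5 - (3)·1.8000) / (7) = -1.4857

(0.5143, -1.4857)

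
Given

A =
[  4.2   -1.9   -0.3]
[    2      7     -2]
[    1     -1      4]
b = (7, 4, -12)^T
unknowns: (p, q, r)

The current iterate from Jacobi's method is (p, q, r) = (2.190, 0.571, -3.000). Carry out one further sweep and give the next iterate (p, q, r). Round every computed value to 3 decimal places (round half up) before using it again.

One sweep:
  p = (7 - (-1.9)·0.571 - (-0.3)·-3.000) / (4.2) = 1.711
  q = (4 - (2)·2.190 - (-2)·-3.000) / (7) = -0.911
  r = (-12 - (1)·2.190 - (-1)·0.571) / (4) = -3.405

(1.711, -0.911, -3.405)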